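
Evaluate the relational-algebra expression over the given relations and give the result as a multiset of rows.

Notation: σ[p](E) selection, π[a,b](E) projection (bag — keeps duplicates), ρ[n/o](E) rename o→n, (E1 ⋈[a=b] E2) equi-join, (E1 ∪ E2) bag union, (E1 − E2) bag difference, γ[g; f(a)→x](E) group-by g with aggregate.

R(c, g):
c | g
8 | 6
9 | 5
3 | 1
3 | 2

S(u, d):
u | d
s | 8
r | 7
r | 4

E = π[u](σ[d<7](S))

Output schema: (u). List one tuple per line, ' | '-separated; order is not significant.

Row counts bottom-up:
  S → 3
  σ[d<7](S) → 1
  π[u](σ[d<7](S)) → 1

== RESULT ==
u
r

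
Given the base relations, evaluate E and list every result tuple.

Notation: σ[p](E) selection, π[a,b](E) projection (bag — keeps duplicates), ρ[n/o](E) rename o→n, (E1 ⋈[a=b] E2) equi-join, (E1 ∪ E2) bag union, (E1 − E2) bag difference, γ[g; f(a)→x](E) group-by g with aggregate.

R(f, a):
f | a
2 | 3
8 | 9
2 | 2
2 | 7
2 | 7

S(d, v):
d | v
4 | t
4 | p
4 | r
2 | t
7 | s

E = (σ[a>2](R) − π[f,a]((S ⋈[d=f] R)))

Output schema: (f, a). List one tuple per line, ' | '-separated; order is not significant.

Stepwise |·|:
  R → 5
  σ[a>2](R) → 4
  S → 5
  R → 5
  (S ⋈[d=f] R) → 4
  π[f,a]((S ⋈[d=f] R)) → 4
  (σ[a>2](R) − π[f,a]((S ⋈[d=f] R))) → 1

== RESULT ==
f | a
8 | 9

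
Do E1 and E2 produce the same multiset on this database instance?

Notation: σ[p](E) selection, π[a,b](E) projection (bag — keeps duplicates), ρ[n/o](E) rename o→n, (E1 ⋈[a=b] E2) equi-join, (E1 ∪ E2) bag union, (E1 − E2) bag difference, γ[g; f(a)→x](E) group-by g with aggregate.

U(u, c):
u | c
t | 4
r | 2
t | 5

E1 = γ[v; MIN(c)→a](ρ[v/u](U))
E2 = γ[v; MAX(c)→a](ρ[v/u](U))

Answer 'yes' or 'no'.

E1 row counts bottom-up:
  U → 3
  ρ[v/u](U) → 3
  γ[v; MIN(c)→a](ρ[v/u](U)) → 2
E2 row counts bottom-up:
  U → 3
  ρ[v/u](U) → 3
  γ[v; MAX(c)→a](ρ[v/u](U)) → 2

E1 result:
v | a
r | 2
t | 4
E2 result:
v | a
r | 2
t | 5
Witness: ('t', 5) appears 0× in E1 but 1× in E2.

no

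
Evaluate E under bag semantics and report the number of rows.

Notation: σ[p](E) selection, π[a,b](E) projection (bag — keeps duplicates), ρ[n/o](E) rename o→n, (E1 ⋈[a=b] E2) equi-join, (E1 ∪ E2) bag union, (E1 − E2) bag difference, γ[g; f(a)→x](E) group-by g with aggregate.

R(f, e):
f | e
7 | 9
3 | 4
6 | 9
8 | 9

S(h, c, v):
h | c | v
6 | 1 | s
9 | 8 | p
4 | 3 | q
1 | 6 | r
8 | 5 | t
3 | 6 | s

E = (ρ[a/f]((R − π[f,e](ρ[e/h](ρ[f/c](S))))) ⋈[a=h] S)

Subexpression sizes:
  R → 4
  S → 6
  ρ[f/c](S) → 6
  ρ[e/h](ρ[f/c](S)) → 6
  π[f,e](ρ[e/h](ρ[f/c](S))) → 6
  (R − π[f,e](ρ[e/h](ρ[f/c](S)))) → 2
  ρ[a/f]((R − π[f,e](ρ[e/h](ρ[f/c](S))))) → 2
  S → 6
  (ρ[a/f]((R − π[f,e](ρ[e/h](ρ[f/c](S))))) ⋈[a=h] S) → 1

|E| = 1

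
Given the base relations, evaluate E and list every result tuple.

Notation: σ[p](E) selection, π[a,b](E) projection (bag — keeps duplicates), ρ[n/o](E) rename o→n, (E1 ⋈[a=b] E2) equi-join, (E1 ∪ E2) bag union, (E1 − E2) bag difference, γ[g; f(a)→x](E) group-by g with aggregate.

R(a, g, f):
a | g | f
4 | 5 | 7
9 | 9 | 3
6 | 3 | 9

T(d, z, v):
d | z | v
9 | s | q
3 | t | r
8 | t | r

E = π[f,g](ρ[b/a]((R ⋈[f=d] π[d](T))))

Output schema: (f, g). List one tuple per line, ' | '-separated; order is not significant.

Row counts bottom-up:
  R → 3
  T → 3
  π[d](T) → 3
  (R ⋈[f=d] π[d](T)) → 2
  ρ[b/a]((R ⋈[f=d] π[d](T))) → 2
  π[f,g](ρ[b/a]((R ⋈[f=d] π[d](T)))) → 2

== RESULT ==
f | g
3 | 9
9 | 3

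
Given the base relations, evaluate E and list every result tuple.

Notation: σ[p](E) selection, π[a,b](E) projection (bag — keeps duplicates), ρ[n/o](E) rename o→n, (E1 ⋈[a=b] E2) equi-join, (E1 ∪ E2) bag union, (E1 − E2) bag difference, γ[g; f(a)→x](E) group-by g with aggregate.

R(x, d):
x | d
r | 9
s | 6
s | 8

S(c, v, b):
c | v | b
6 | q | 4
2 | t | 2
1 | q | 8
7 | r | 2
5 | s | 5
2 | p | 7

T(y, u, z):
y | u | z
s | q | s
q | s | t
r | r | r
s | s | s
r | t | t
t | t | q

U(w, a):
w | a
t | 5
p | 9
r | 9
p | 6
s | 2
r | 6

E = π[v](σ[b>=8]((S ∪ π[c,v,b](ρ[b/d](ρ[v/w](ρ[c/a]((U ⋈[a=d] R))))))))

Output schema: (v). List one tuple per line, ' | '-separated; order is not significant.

Row counts bottom-up:
  S → 6
  U → 6
  R → 3
  (U ⋈[a=d] R) → 4
  ρ[c/a]((U ⋈[a=d] R)) → 4
  ρ[v/w](ρ[c/a]((U ⋈[a=d] R))) → 4
  ρ[b/d](ρ[v/w](ρ[c/a]((U ⋈[a=d] R)))) → 4
  π[c,v,b](ρ[b/d](ρ[v/w](ρ[c/a]((U ⋈[a=d] R))))) → 4
  (S ∪ π[c,v,b](ρ[b/d](ρ[v/w](ρ[c/a]((U ⋈[a=d] R)))))) → 10
  σ[b>=8]((S ∪ π[c,v,b](ρ[b/d](ρ[v/w](ρ[c/a]((U ⋈[a=d] R))))))) → 3
  π[v](σ[b>=8]((S ∪ π[c,v,b](ρ[b/d](ρ[v/w](ρ[c/a]((U ⋈[a=d] R)))))))) → 3

== RESULT ==
v
p
q
r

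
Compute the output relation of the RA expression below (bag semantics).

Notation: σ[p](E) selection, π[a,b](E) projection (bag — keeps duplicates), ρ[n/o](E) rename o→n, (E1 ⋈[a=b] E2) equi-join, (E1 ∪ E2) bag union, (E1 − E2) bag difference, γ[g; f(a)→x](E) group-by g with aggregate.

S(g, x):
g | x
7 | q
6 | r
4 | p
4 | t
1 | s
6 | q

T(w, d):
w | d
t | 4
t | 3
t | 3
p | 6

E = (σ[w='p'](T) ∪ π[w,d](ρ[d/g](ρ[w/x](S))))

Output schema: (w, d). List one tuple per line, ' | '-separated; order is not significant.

Row counts bottom-up:
  T → 4
  σ[w='p'](T) → 1
  S → 6
  ρ[w/x](S) → 6
  ρ[d/g](ρ[w/x](S)) → 6
  π[w,d](ρ[d/g](ρ[w/x](S))) → 6
  (σ[w='p'](T) ∪ π[w,d](ρ[d/g](ρ[w/x](S)))) → 7

== RESULT ==
w | d
p | 4
p | 6
q | 6
q | 7
r | 6
s | 1
t | 4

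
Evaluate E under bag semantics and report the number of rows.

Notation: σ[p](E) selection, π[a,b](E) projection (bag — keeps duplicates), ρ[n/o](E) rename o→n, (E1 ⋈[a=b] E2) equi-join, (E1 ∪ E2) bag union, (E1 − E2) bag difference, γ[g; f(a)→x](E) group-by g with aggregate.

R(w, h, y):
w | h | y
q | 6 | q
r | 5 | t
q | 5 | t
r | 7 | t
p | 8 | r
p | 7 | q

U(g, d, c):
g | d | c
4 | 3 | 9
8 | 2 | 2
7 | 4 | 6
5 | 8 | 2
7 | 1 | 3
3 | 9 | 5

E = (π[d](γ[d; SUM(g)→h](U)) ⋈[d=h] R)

Row counts bottom-up:
  U → 6
  γ[d; SUM(g)→h](U) → 6
  π[d](γ[d; SUM(g)→h](U)) → 6
  R → 6
  (π[d](γ[d; SUM(g)→h](U)) ⋈[d=h] R) → 1

|E| = 1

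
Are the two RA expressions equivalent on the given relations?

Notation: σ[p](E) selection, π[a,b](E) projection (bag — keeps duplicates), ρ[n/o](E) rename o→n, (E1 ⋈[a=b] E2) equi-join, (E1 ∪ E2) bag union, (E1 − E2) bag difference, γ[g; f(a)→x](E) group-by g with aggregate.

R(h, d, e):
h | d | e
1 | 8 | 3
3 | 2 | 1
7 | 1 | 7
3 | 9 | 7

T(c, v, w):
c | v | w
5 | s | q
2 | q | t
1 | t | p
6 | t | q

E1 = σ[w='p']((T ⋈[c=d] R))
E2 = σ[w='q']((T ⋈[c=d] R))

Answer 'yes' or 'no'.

E1 row counts bottom-up:
  T → 4
  R → 4
  (T ⋈[c=d] R) → 2
  σ[w='p']((T ⋈[c=d] R)) → 1
E2 row counts bottom-up:
  T → 4
  R → 4
  (T ⋈[c=d] R) → 2
  σ[w='q']((T ⋈[c=d] R)) → 0

E1 result:
c | v | w | h | d | e
1 | t | p | 7 | 1 | 7
E2 result:
c | v | w | h | d | e
(0 rows)
Witness: (1, 't', 'p', 7, 1, 7) appears 1× in E1 but 0× in E2.

no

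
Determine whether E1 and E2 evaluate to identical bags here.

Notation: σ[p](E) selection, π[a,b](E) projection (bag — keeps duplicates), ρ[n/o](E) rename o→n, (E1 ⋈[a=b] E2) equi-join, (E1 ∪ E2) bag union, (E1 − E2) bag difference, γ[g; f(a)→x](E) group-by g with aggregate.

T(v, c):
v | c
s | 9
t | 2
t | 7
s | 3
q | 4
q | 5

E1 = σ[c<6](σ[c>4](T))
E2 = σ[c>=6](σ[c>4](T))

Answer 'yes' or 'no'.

E1 subexpression sizes:
  T → 6
  σ[c>4](T) → 3
  σ[c<6](σ[c>4](T)) → 1
E2 subexpression sizes:
  T → 6
  σ[c>4](T) → 3
  σ[c>=6](σ[c>4](T)) → 2

E1 result:
v | c
q | 5
E2 result:
v | c
s | 9
t | 7
Witness: ('s', 9) appears 0× in E1 but 1× in E2.

no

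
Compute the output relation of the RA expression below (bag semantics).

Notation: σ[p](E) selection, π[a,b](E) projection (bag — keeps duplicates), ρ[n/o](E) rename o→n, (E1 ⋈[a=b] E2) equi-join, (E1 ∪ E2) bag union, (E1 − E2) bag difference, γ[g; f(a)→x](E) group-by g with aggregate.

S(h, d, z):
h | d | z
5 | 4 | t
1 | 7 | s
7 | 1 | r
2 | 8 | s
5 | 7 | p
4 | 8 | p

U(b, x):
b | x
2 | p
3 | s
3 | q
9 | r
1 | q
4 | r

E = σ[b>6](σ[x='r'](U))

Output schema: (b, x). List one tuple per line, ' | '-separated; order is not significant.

Row counts bottom-up:
  U → 6
  σ[x='r'](U) → 2
  σ[b>6](σ[x='r'](U)) → 1

== RESULT ==
b | x
9 | r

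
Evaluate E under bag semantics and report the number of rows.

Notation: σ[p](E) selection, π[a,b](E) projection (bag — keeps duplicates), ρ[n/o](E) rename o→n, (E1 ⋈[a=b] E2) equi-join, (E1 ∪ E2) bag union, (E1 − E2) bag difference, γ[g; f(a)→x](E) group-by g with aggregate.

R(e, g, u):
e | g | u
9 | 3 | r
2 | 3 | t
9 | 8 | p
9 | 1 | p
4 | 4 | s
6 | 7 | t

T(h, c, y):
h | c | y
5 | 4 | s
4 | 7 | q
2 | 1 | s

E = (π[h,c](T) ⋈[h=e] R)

Subexpression sizes:
  T → 3
  π[h,c](T) → 3
  R → 6
  (π[h,c](T) ⋈[h=e] R) → 2

|E| = 2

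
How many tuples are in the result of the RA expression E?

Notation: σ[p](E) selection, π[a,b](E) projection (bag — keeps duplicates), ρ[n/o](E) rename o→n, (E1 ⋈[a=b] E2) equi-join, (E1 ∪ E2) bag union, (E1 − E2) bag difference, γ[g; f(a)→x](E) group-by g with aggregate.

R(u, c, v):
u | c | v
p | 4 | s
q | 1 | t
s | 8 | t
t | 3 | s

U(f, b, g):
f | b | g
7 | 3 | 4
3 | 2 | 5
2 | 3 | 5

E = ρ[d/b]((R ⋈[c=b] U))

Subexpression sizes:
  R → 4
  U → 3
  (R ⋈[c=b] U) → 2
  ρ[d/b]((R ⋈[c=b] U)) → 2

|E| = 2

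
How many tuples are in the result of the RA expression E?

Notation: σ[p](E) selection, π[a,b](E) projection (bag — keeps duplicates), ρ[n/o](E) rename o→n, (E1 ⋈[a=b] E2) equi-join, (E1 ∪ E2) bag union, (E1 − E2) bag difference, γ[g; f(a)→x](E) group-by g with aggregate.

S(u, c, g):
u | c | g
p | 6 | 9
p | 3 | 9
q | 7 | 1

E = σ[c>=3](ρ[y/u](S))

Row counts bottom-up:
  S → 3
  ρ[y/u](S) → 3
  σ[c>=3](ρ[y/u](S)) → 3

|E| = 3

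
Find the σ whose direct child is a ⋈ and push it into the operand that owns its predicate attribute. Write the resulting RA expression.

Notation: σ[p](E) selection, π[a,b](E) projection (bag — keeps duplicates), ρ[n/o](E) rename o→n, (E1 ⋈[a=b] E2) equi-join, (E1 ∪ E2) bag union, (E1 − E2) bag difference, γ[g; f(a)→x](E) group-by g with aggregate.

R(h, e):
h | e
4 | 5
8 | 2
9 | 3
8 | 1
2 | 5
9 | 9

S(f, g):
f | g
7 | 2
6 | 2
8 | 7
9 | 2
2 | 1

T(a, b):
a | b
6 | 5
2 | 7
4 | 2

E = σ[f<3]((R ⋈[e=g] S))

σ filters on f, owned by the right side.
E' = (R ⋈[e=g] σ[f<3](S))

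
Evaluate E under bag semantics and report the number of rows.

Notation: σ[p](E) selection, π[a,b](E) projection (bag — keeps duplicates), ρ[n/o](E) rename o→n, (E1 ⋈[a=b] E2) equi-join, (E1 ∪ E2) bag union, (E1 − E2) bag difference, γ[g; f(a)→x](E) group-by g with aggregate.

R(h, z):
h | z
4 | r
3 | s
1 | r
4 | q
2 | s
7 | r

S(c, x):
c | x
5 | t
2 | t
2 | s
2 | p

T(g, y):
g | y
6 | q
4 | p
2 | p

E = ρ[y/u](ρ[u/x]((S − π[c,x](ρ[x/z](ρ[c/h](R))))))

Per-node cardinality:
  S → 4
  R → 6
  ρ[c/h](R) → 6
  ρ[x/z](ρ[c/h](R)) → 6
  π[c,x](ρ[x/z](ρ[c/h](R))) → 6
  (S − π[c,x](ρ[x/z](ρ[c/h](R)))) → 3
  ρ[u/x]((S − π[c,x](ρ[x/z](ρ[c/h](R))))) → 3
  ρ[y/u](ρ[u/x]((S − π[c,x](ρ[x/z](ρ[c/h](R)))))) → 3

|E| = 3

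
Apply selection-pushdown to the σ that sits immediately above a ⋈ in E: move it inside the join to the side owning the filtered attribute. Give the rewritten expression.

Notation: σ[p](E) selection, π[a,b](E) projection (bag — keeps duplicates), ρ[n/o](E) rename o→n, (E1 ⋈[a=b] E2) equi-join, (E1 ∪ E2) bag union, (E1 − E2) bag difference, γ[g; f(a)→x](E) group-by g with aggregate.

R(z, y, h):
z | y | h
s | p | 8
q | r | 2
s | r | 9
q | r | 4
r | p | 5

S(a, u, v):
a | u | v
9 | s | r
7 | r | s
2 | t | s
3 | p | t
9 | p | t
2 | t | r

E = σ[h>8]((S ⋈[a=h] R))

σ filters on h, owned by the right side.
E' = (S ⋈[a=h] σ[h>8](R))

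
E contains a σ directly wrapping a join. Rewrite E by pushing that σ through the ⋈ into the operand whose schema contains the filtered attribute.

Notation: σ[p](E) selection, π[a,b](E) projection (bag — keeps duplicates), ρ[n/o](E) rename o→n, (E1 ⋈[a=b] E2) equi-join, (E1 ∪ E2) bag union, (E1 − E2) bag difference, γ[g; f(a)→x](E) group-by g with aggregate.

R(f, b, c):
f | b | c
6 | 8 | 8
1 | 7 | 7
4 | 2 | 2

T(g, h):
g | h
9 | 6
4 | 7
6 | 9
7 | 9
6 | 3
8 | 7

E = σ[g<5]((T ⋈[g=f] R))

σ filters on g, owned by the left side.
E' = (σ[g<5](T) ⋈[g=f] R)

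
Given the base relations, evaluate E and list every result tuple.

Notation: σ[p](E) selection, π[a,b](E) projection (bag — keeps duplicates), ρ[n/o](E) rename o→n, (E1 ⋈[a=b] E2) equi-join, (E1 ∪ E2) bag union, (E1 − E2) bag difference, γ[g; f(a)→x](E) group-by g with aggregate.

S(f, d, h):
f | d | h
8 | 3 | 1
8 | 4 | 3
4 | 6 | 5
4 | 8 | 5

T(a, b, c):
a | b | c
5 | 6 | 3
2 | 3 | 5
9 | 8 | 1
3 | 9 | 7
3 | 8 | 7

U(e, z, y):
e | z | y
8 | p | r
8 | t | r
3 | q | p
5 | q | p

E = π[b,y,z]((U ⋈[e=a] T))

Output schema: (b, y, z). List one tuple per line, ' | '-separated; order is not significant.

Per-node cardinality:
  U → 4
  T → 5
  (U ⋈[e=a] T) → 3
  π[b,y,z]((U ⋈[e=a] T)) → 3

== RESULT ==
b | y | z
6 | p | q
8 | p | q
9 | p | q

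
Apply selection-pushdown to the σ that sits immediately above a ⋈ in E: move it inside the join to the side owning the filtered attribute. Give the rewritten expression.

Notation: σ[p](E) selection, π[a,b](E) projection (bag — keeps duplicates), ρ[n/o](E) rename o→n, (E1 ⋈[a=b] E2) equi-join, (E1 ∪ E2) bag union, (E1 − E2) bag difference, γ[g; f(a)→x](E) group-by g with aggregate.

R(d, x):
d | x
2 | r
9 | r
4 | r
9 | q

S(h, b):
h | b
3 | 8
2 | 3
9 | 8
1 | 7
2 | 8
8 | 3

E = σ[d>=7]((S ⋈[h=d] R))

σ filters on d, owned by the right side.
E' = (S ⋈[h=d] σ[d>=7](R))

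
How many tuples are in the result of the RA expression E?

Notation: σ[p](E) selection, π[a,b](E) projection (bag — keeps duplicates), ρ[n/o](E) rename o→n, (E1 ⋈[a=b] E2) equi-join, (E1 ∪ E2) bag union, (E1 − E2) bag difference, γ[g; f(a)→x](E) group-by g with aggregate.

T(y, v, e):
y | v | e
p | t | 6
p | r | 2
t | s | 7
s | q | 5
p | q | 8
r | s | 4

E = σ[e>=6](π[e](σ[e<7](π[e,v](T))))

Row counts bottom-up:
  T → 6
  π[e,v](T) → 6
  σ[e<7](π[e,v](T)) → 4
  π[e](σ[e<7](π[e,v](T))) → 4
  σ[e>=6](π[e](σ[e<7](π[e,v](T)))) → 1

|E| = 1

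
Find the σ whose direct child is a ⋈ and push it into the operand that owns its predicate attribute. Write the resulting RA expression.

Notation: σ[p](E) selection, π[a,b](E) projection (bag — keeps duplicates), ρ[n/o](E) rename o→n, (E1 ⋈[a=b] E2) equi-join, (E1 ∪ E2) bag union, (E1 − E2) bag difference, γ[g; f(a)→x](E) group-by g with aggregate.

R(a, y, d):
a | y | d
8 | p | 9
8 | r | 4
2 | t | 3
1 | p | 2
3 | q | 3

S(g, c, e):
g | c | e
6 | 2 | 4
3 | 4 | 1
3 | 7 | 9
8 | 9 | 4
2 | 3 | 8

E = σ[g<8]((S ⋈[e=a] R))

σ filters on g, owned by the left side.
E' = (σ[g<8](S) ⋈[e=a] R)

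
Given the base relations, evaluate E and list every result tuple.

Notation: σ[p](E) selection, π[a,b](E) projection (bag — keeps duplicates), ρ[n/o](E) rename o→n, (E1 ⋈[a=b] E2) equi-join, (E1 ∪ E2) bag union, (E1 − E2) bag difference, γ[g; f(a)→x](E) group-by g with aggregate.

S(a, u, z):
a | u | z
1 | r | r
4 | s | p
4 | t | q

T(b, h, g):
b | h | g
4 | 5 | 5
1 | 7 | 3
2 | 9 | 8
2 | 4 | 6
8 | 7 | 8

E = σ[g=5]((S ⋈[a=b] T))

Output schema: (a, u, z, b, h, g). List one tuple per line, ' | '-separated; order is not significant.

Subexpression sizes:
  S → 3
  T → 5
  (S ⋈[a=b] T) → 3
  σ[g=5]((S ⋈[a=b] T)) → 2

== RESULT ==
a | u | z | b | h | g
4 | s | p | 4 | 5 | 5
4 | t | q | 4 | 5 | 5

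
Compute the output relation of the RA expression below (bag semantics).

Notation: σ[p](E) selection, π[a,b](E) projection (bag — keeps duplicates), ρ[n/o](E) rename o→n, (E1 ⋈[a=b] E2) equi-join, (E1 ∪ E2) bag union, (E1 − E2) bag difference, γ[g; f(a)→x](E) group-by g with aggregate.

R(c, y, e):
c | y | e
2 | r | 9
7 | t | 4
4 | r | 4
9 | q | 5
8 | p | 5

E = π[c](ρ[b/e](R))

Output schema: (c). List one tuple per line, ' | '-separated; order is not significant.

Per-node cardinality:
  R → 5
  ρ[b/e](R) → 5
  π[c](ρ[b/e](R)) → 5

== RESULT ==
c
2
4
7
8
9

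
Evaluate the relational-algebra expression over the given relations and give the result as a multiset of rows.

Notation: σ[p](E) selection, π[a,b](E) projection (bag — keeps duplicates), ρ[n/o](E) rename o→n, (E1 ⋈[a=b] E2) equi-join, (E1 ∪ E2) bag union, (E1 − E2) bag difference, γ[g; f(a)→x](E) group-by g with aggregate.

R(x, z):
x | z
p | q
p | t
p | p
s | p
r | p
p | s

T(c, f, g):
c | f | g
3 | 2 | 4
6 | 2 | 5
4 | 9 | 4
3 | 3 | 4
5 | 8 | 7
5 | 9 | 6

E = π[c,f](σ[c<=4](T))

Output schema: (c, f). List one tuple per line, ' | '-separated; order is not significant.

Stepwise |·|:
  T → 6
  σ[c<=4](T) → 3
  π[c,f](σ[c<=4](T)) → 3

== RESULT ==
c | f
3 | 2
3 | 3
4 | 9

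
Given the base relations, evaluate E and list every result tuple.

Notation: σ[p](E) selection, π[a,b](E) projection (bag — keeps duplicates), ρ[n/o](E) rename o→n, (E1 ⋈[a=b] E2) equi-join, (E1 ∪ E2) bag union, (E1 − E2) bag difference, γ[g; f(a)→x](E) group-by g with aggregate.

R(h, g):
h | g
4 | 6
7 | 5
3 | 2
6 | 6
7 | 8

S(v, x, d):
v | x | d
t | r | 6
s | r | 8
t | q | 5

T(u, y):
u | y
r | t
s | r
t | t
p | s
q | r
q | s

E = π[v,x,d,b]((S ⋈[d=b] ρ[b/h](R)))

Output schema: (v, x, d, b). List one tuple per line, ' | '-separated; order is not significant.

Stepwise |·|:
  S → 3
  R → 5
  ρ[b/h](R) → 5
  (S ⋈[d=b] ρ[b/h](R)) → 1
  π[v,x,d,b]((S ⋈[d=b] ρ[b/h](R))) → 1

== RESULT ==
v | x | d | b
t | r | 6 | 6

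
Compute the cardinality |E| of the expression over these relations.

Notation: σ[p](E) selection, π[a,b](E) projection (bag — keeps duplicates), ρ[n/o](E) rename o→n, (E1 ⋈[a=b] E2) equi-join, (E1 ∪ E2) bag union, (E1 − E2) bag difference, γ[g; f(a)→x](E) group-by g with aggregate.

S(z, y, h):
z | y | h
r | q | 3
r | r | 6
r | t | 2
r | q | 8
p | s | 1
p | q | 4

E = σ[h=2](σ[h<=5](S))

Row counts bottom-up:
  S → 6
  σ[h<=5](S) → 4
  σ[h=2](σ[h<=5](S)) → 1

|E| = 1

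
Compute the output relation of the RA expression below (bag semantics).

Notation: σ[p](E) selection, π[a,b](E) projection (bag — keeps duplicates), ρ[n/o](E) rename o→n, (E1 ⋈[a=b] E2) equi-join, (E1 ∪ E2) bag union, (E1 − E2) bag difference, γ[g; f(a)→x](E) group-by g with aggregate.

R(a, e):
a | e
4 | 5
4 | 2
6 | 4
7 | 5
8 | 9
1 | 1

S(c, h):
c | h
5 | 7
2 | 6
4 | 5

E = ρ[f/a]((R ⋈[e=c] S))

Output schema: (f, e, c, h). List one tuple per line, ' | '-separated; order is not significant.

Per-node cardinality:
  R → 6
  S → 3
  (R ⋈[e=c] S) → 4
  ρ[f/a]((R ⋈[e=c] S)) → 4

== RESULT ==
f | e | c | h
4 | 2 | 2 | 6
4 | 5 | 5 | 7
6 | 4 | 4 | 5
7 | 5 | 5 | 7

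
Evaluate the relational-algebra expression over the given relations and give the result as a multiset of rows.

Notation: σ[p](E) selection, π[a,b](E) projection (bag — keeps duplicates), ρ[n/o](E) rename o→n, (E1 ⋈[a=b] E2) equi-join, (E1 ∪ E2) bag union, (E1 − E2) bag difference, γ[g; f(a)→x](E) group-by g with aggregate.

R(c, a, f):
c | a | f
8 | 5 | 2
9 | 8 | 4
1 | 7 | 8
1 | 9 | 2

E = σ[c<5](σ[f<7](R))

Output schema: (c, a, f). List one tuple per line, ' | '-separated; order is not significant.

Row counts bottom-up:
  R → 4
  σ[f<7](R) → 3
  σ[c<5](σ[f<7](R)) → 1

== RESULT ==
c | a | f
1 | 9 | 2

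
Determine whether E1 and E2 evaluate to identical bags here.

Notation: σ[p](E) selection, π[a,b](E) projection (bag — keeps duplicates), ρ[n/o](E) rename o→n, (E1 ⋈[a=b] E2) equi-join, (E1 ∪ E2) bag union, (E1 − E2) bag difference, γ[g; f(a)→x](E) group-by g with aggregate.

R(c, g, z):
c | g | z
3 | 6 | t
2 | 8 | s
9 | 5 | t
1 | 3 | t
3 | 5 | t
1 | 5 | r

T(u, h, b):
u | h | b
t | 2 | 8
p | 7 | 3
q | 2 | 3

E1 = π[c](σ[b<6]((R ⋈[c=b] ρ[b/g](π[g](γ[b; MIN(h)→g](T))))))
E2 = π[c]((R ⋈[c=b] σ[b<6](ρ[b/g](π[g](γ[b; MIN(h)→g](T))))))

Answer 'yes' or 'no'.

E1 row counts bottom-up:
  R → 6
  T → 3
  γ[b; MIN(h)→g](T) → 2
  π[g](γ[b; MIN(h)→g](T)) → 2
  ρ[b/g](π[g](γ[b; MIN(h)→g](T))) → 2
  (R ⋈[c=b] ρ[b/g](π[g](γ[b; MIN(h)→g](T)))) → 2
  σ[b<6]((R ⋈[c=b] ρ[b/g](π[g](γ[b; MIN(h)→g](T))))) → 2
  π[c](σ[b<6]((R ⋈[c=b] ρ[b/g](π[g](γ[b; MIN(h)→g](T)))))) → 2
E2 row counts bottom-up:
  R → 6
  T → 3
  γ[b; MIN(h)→g](T) → 2
  π[g](γ[b; MIN(h)→g](T)) → 2
  ρ[b/g](π[g](γ[b; MIN(h)→g](T))) → 2
  σ[b<6](ρ[b/g](π[g](γ[b; MIN(h)→g](T)))) → 2
  (R ⋈[c=b] σ[b<6](ρ[b/g](π[g](γ[b; MIN(h)→g](T))))) → 2
  π[c]((R ⋈[c=b] σ[b<6](ρ[b/g](π[g](γ[b; MIN(h)→g](T)))))) → 2

E1 and E2 produce the same multiset:
c
2
2

yes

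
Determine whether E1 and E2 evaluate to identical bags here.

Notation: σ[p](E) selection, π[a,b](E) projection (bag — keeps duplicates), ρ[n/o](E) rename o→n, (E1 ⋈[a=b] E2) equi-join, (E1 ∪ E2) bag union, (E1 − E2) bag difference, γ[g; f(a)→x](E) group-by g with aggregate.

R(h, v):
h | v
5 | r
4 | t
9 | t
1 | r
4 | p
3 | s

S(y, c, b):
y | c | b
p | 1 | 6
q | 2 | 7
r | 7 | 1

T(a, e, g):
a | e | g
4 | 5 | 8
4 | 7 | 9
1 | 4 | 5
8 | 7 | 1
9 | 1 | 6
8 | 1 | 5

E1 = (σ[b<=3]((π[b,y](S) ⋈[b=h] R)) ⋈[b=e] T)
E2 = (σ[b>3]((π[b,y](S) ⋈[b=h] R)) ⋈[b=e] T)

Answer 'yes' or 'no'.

E1 subexpression sizes:
  S → 3
  π[b,y](S) → 3
  R → 6
  (π[b,y](S) ⋈[b=h] R) → 1
  σ[b<=3]((π[b,y](S) ⋈[b=h] R)) → 1
  T → 6
  (σ[b<=3]((π[b,y](S) ⋈[b=h] R)) ⋈[b=e] T) → 2
E2 subexpression sizes:
  S → 3
  π[b,y](S) → 3
  R → 6
  (π[b,y](S) ⋈[b=h] R) → 1
  σ[b>3]((π[b,y](S) ⋈[b=h] R)) → 0
  T → 6
  (σ[b>3]((π[b,y](S) ⋈[b=h] R)) ⋈[b=e] T) → 0

E1 result:
b | y | h | v | a | e | g
1 | r | 1 | r | 8 | 1 | 5
1 | r | 1 | r | 9 | 1 | 6
E2 result:
b | y | h | v | a | e | g
(0 rows)
Witness: (1, 'r', 1, 'r', 9, 1, 6) appears 1× in E1 but 0× in E2.

no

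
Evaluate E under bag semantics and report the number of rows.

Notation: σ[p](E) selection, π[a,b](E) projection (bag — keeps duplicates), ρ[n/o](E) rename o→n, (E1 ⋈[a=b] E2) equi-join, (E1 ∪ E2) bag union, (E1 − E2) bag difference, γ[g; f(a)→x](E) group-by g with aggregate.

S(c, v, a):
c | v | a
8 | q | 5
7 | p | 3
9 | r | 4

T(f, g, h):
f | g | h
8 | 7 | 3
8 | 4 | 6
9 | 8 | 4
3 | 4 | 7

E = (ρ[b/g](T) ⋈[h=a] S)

Per-node cardinality:
  T → 4
  ρ[b/g](T) → 4
  S → 3
  (ρ[b/g](T) ⋈[h=a] S) → 2

|E| = 2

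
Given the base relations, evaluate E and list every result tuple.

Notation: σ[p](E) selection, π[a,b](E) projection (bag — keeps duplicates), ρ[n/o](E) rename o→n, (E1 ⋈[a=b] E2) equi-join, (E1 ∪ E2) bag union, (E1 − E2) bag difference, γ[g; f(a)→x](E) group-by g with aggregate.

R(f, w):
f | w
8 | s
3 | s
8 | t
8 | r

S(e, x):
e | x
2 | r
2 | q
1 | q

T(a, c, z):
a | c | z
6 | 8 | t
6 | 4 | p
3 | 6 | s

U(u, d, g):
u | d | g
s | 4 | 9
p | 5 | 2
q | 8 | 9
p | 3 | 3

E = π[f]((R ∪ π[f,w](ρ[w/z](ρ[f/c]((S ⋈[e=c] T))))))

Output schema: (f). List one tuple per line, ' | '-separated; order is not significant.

Per-node cardinality:
  R → 4
  S → 3
  T → 3
  (S ⋈[e=c] T) → 0
  ρ[f/c]((S ⋈[e=c] T)) → 0
  ρ[w/z](ρ[f/c]((S ⋈[e=c] T))) → 0
  π[f,w](ρ[w/z](ρ[f/c]((S ⋈[e=c] T)))) → 0
  (R ∪ π[f,w](ρ[w/z](ρ[f/c]((S ⋈[e=c] T))))) → 4
  π[f]((R ∪ π[f,w](ρ[w/z](ρ[f/c]((S ⋈[e=c] T)))))) → 4

== RESULT ==
f
3
8
8
8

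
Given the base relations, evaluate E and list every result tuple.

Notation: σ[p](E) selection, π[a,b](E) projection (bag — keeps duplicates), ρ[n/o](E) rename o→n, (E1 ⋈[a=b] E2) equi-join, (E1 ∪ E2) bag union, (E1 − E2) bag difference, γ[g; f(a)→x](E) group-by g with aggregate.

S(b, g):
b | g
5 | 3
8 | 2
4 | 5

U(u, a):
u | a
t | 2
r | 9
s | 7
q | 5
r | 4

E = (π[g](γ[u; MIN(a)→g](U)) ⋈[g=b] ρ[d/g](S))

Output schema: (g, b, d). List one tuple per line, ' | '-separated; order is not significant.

Stepwise |·|:
  U → 5
  γ[u; MIN(a)→g](U) → 4
  π[g](γ[u; MIN(a)→g](U)) → 4
  S → 3
  ρ[d/g](S) → 3
  (π[g](γ[u; MIN(a)→g](U)) ⋈[g=b] ρ[d/g](S)) → 2

== RESULT ==
g | b | d
4 | 4 | 5
5 | 5 | 3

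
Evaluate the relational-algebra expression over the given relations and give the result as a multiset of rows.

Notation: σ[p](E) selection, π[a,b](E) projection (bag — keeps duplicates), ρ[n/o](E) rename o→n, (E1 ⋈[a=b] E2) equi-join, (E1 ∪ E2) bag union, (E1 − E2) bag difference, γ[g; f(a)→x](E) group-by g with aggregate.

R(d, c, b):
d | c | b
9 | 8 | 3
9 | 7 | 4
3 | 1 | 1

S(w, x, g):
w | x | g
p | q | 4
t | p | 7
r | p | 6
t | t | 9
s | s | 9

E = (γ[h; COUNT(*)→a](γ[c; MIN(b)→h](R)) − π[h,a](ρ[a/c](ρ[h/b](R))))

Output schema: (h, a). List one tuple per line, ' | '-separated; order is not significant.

Per-node cardinality:
  R → 3
  γ[c; MIN(b)→h](R) → 3
  γ[h; COUNT(*)→a](γ[c; MIN(b)→h](R)) → 3
  R → 3
  ρ[h/b](R) → 3
  ρ[a/c](ρ[h/b](R)) → 3
  π[h,a](ρ[a/c](ρ[h/b](R))) → 3
  (γ[h; COUNT(*)→a](γ[c; MIN(b)→h](R)) − π[h,a](ρ[a/c](ρ[h/b](R)))) → 2

== RESULT ==
h | a
3 | 1
4 | 1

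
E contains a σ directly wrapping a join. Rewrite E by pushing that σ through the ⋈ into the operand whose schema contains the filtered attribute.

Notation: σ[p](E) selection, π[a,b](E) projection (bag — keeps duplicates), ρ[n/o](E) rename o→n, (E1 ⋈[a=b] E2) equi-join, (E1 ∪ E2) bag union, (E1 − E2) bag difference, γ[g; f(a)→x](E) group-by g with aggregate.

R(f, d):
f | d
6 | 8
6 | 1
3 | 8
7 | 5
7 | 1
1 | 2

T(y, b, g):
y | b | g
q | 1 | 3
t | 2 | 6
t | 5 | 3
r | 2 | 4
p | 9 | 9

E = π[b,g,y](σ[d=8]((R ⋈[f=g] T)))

σ filters on d, owned by the left side.
E' = π[b,g,y]((σ[d=8](R) ⋈[f=g] T))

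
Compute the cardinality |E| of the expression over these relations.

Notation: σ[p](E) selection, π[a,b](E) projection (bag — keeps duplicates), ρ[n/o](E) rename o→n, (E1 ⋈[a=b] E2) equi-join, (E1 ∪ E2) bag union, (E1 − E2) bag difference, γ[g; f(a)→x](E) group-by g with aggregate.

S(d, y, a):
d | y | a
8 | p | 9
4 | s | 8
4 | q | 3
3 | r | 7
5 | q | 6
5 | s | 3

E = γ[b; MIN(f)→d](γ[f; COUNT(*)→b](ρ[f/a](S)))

Per-node cardinality:
  S → 6
  ρ[f/a](S) → 6
  γ[f; COUNT(*)→b](ρ[f/a](S)) → 5
  γ[b; MIN(f)→d](γ[f; COUNT(*)→b](ρ[f/a](S))) → 2

|E| = 2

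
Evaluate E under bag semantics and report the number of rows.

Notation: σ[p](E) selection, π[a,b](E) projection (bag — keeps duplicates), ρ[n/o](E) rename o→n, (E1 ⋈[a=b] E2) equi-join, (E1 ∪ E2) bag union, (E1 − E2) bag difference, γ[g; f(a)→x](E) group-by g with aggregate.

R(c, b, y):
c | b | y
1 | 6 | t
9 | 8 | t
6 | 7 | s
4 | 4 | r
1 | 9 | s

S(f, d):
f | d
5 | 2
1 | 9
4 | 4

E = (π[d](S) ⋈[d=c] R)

Row counts bottom-up:
  S → 3
  π[d](S) → 3
  R → 5
  (π[d](S) ⋈[d=c] R) → 2

|E| = 2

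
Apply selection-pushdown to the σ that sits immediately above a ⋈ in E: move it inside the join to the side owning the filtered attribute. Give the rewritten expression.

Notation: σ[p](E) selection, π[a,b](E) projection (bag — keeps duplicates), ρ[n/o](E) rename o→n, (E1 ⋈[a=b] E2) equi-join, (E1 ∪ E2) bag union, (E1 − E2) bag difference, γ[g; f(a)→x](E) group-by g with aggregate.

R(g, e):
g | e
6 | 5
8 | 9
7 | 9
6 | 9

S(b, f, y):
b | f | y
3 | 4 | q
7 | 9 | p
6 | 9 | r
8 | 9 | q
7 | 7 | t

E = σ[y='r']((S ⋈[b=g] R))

σ filters on y, owned by the left side.
E' = (σ[y='r'](S) ⋈[b=g] R)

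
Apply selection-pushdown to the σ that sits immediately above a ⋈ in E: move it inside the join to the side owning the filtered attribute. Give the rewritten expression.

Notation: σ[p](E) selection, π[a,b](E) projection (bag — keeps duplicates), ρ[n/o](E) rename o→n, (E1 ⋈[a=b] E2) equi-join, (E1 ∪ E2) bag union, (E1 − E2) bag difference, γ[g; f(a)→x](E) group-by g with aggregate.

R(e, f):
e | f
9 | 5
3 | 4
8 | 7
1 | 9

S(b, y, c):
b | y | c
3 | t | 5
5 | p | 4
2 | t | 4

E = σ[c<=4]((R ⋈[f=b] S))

σ filters on c, owned by the right side.
E' = (R ⋈[f=b] σ[c<=4](S))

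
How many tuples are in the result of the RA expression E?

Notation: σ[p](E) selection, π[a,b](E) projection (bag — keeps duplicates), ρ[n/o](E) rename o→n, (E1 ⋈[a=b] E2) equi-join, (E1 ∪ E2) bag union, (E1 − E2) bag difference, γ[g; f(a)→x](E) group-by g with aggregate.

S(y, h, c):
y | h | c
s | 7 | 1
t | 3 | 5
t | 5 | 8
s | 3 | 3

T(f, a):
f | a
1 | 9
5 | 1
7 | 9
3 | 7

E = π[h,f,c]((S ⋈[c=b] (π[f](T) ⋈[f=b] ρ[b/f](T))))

Stepwise |·|:
  S → 4
  T → 4
  π[f](T) → 4
  T → 4
  ρ[b/f](T) → 4
  (π[f](T) ⋈[f=b] ρ[b/f](T)) → 4
  (S ⋈[c=b] (π[f](T) ⋈[f=b] ρ[b/f](T))) → 3
  π[h,f,c]((S ⋈[c=b] (π[f](T) ⋈[f=b] ρ[b/f](T)))) → 3

|E| = 3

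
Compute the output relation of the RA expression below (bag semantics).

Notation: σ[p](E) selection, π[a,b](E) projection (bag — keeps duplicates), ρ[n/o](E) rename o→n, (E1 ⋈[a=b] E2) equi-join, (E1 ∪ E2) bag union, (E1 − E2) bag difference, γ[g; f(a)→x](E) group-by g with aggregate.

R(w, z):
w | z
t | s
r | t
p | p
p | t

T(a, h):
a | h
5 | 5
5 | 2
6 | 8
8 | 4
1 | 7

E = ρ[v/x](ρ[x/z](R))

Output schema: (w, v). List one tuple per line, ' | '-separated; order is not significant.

Row counts bottom-up:
  R → 4
  ρ[x/z](R) → 4
  ρ[v/x](ρ[x/z](R)) → 4

== RESULT ==
w | v
p | p
p | t
r | t
t | s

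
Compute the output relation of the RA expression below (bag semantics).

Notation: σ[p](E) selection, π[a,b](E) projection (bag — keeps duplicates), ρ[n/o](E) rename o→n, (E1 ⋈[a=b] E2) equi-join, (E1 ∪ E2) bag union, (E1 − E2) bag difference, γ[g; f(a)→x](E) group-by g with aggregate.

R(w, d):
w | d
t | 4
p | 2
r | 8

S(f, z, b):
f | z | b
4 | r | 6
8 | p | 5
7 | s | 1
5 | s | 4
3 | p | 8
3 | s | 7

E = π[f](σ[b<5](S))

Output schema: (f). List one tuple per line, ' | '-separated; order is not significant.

Stepwise |·|:
  S → 6
  σ[b<5](S) → 2
  π[f](σ[b<5](S)) → 2

== RESULT ==
f
5
7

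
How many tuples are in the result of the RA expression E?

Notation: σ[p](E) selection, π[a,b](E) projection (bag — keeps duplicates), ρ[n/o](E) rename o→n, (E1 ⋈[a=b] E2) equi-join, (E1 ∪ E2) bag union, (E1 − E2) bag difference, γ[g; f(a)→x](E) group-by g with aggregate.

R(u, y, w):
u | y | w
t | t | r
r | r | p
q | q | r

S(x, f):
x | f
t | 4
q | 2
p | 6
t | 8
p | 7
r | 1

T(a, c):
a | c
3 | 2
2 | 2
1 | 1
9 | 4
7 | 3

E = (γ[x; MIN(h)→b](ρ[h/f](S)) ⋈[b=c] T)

Row counts bottom-up:
  S → 6
  ρ[h/f](S) → 6
  γ[x; MIN(h)→b](ρ[h/f](S)) → 4
  T → 5
  (γ[x; MIN(h)→b](ρ[h/f](S)) ⋈[b=c] T) → 4

|E| = 4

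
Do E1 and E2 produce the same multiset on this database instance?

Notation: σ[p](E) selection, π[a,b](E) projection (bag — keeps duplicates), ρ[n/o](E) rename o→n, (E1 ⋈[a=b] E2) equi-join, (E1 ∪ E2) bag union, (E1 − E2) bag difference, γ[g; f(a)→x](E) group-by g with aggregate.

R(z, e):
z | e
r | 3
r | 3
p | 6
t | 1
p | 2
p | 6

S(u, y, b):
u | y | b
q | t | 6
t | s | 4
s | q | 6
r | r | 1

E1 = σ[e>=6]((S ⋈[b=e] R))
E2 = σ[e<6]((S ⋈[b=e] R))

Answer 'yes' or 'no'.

E1 stepwise |·|:
  S → 4
  R → 6
  (S ⋈[b=e] R) → 5
  σ[e>=6]((S ⋈[b=e] R)) → 4
E2 stepwise |·|:
  S → 4
  R → 6
  (S ⋈[b=e] R) → 5
  σ[e<6]((S ⋈[b=e] R)) → 1

E1 result:
u | y | b | z | e
q | t | 6 | p | 6
q | t | 6 | p | 6
s | q | 6 | p | 6
s | q | 6 | p | 6
E2 result:
u | y | b | z | e
r | r | 1 | t | 1
Witness: ('s', 'q', 6, 'p', 6) appears 2× in E1 but 0× in E2.

no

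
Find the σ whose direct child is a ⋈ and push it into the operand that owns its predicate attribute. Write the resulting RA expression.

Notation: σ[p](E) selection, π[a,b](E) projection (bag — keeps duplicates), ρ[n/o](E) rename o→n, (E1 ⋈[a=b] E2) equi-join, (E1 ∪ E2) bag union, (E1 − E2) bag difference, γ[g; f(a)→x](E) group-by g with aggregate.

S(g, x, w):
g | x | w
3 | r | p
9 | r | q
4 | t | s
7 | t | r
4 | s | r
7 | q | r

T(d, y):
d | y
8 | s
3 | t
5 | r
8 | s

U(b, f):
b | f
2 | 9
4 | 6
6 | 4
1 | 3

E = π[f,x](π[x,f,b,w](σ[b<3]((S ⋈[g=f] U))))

σ filters on b, owned by the right side.
E' = π[f,x](π[x,f,b,w]((S ⋈[g=f] σ[b<3](U))))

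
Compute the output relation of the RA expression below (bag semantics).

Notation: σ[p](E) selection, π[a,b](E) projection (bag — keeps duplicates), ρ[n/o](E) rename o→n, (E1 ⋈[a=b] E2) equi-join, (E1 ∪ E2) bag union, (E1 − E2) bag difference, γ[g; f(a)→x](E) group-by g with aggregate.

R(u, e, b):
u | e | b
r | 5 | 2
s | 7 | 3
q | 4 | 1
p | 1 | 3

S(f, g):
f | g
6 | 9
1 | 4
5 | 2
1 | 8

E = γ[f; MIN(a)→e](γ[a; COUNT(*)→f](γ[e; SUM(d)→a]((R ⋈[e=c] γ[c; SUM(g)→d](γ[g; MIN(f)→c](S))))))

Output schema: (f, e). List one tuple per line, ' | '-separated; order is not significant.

Row counts bottom-up:
  R → 4
  S → 4
  γ[g; MIN(f)→c](S) → 4
  γ[c; SUM(g)→d](γ[g; MIN(f)→c](S)) → 3
  (R ⋈[e=c] γ[c; SUM(g)→d](γ[g; MIN(f)→c](S))) → 2
  γ[e; SUM(d)→a]((R ⋈[e=c] γ[c; SUM(g)→d](γ[g; MIN(f)→c](S)))) → 2
  γ[a; COUNT(*)→f](γ[e; SUM(d)→a]((R ⋈[e=c] γ[c; SUM(g)→d](γ[g; MIN(f)→c](S))))) → 2
  γ[f; MIN(a)→e](γ[a; COUNT(*)→f](γ[e; SUM(d)→a]((R ⋈[e=c] γ[c; SUM(g)→d](γ[g; MIN(f)→c](S)))))) → 1

== RESULT ==
f | e
1 | 2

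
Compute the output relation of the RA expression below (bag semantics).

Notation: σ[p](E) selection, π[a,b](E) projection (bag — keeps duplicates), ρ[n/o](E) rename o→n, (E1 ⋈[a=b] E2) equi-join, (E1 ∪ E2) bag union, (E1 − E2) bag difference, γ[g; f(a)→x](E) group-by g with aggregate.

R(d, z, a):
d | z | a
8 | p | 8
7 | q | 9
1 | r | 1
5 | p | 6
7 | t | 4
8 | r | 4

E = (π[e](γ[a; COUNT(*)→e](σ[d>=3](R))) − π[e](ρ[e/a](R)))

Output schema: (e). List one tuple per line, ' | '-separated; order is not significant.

Per-node cardinality:
  R → 6
  σ[d>=3](R) → 5
  γ[a; COUNT(*)→e](σ[d>=3](R)) → 4
  π[e](γ[a; COUNT(*)→e](σ[d>=3](R))) → 4
  R → 6
  ρ[e/a](R) → 6
  π[e](ρ[e/a](R)) → 6
  (π[e](γ[a; COUNT(*)→e](σ[d>=3](R))) − π[e](ρ[e/a](R))) → 3

== RESULT ==
e
1
1
2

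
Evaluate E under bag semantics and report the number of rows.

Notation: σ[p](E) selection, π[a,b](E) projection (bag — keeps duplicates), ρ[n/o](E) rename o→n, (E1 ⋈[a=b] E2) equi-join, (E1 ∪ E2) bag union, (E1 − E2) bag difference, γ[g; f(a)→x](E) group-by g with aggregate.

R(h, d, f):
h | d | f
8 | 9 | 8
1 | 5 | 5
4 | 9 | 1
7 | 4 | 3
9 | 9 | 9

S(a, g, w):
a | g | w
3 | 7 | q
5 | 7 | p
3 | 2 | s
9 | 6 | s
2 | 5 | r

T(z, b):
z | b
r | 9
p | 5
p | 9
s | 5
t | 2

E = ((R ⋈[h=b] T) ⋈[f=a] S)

Row counts bottom-up:
  R → 5
  T → 5
  (R ⋈[h=b] T) → 2
  S → 5
  ((R ⋈[h=b] T) ⋈[f=a] S) → 2

|E| = 2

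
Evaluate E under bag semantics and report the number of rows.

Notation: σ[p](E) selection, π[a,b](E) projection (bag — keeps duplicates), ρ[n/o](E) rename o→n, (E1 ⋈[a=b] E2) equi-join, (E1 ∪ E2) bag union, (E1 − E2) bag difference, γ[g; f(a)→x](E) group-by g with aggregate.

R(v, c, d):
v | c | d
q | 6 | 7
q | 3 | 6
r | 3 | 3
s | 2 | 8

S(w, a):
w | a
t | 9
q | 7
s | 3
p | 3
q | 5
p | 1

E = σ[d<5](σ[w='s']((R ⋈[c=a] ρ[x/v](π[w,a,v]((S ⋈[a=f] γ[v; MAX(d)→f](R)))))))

Subexpression sizes:
  R → 4
  S → 6
  R → 4
  γ[v; MAX(d)→f](R) → 3
  (S ⋈[a=f] γ[v; MAX(d)→f](R)) → 3
  π[w,a,v]((S ⋈[a=f] γ[v; MAX(d)→f](R))) → 3
  ρ[x/v](π[w,a,v]((S ⋈[a=f] γ[v; MAX(d)→f](R)))) → 3
  (R ⋈[c=a] ρ[x/v](π[w,a,v]((S ⋈[a=f] γ[v; MAX(d)→f](R))))) → 4
  σ[w='s']((R ⋈[c=a] ρ[x/v](π[w,a,v]((S ⋈[a=f] γ[v; MAX(d)→f](R)))))) → 2
  σ[d<5](σ[w='s']((R ⋈[c=a] ρ[x/v](π[w,a,v]((S ⋈[a=f] γ[v; MAX(d)→f](R))))))) → 1

|E| = 1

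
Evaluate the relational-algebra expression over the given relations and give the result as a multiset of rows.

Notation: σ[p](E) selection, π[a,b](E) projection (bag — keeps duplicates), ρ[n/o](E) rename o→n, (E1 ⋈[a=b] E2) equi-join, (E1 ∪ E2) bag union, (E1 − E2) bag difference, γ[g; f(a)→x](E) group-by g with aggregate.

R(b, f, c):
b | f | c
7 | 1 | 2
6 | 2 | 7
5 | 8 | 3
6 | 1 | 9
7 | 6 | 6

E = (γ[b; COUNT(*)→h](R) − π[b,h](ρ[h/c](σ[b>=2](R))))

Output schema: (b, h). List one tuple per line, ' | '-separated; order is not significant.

Stepwise |·|:
  R → 5
  γ[b; COUNT(*)→h](R) → 3
  R → 5
  σ[b>=2](R) → 5
  ρ[h/c](σ[b>=2](R)) → 5
  π[b,h](ρ[h/c](σ[b>=2](R))) → 5
  (γ[b; COUNT(*)→h](R) − π[b,h](ρ[h/c](σ[b>=2](R)))) → 2

== RESULT ==
b | h
5 | 1
6 | 2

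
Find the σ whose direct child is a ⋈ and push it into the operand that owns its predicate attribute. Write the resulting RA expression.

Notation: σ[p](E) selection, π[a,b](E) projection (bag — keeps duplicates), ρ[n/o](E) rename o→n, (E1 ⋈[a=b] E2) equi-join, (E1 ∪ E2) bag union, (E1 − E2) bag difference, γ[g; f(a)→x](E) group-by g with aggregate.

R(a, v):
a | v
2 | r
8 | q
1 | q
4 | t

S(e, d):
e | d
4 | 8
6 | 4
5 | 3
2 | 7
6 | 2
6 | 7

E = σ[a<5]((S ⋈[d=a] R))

σ filters on a, owned by the right side.
E' = (S ⋈[d=a] σ[a<5](R))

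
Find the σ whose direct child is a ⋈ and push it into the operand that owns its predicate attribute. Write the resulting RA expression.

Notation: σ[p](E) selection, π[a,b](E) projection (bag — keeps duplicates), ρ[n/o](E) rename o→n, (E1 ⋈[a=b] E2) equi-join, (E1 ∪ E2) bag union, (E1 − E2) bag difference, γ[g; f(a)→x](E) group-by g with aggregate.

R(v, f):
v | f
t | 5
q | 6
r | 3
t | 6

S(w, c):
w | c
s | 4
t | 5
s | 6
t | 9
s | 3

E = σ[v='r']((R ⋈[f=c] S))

σ filters on v, owned by the left side.
E' = (σ[v='r'](R) ⋈[f=c] S)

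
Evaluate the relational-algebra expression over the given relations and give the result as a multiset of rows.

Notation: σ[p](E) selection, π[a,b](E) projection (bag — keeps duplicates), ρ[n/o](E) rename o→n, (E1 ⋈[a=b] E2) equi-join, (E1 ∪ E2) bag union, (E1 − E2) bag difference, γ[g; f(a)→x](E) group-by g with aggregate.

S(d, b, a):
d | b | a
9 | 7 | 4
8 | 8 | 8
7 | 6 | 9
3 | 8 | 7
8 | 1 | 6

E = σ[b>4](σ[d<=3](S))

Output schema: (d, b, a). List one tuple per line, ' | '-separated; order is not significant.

Per-node cardinality:
  S → 5
  σ[d<=3](S) → 1
  σ[b>4](σ[d<=3](S)) → 1

== RESULT ==
d | b | a
3 | 8 | 7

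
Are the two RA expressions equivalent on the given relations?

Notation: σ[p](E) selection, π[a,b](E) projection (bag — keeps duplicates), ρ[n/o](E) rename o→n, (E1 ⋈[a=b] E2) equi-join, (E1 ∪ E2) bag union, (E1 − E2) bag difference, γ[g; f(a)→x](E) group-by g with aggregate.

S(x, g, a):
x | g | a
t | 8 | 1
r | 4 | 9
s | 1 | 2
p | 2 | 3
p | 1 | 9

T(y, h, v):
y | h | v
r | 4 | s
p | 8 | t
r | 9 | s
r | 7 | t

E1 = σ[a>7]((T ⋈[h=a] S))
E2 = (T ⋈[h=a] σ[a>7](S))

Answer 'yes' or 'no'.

E1 row counts bottom-up:
  T → 4
  S → 5
  (T ⋈[h=a] S) → 2
  σ[a>7]((T ⋈[h=a] S)) → 2
E2 row counts bottom-up:
  T → 4
  S → 5
  σ[a>7](S) → 2
  (T ⋈[h=a] σ[a>7](S)) → 2

E1 and E2 produce the same multiset:
y | h | v | x | g | a
r | 9 | s | p | 1 | 9
r | 9 | s | r | 4 | 9

yes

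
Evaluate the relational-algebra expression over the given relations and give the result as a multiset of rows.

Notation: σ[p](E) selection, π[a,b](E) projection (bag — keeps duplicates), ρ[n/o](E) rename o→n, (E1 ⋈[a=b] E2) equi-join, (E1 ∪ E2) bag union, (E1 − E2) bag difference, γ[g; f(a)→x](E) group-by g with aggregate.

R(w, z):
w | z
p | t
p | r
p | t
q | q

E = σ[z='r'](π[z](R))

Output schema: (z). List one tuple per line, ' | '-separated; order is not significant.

Subexpression sizes:
  R → 4
  π[z](R) → 4
  σ[z='r'](π[z](R)) → 1

== RESULT ==
z
r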